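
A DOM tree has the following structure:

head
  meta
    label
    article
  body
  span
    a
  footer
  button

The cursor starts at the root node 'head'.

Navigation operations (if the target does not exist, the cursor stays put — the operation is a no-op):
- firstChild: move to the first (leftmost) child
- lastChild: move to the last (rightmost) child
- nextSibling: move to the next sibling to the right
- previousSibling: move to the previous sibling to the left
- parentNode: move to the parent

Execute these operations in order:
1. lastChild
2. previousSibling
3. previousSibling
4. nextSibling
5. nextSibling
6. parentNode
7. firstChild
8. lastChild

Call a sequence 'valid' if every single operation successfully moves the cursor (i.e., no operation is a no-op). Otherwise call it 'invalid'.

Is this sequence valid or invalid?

Answer: valid

Derivation:
After 1 (lastChild): button
After 2 (previousSibling): footer
After 3 (previousSibling): span
After 4 (nextSibling): footer
After 5 (nextSibling): button
After 6 (parentNode): head
After 7 (firstChild): meta
After 8 (lastChild): article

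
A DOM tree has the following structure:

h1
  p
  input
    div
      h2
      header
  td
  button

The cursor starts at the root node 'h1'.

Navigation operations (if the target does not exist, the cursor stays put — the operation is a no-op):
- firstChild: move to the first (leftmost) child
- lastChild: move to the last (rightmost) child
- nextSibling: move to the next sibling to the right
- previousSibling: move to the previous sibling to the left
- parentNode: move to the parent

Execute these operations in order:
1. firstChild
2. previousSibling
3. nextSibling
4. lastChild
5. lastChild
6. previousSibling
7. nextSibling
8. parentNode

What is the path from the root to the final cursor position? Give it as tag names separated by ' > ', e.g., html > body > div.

After 1 (firstChild): p
After 2 (previousSibling): p (no-op, stayed)
After 3 (nextSibling): input
After 4 (lastChild): div
After 5 (lastChild): header
After 6 (previousSibling): h2
After 7 (nextSibling): header
After 8 (parentNode): div

Answer: h1 > input > div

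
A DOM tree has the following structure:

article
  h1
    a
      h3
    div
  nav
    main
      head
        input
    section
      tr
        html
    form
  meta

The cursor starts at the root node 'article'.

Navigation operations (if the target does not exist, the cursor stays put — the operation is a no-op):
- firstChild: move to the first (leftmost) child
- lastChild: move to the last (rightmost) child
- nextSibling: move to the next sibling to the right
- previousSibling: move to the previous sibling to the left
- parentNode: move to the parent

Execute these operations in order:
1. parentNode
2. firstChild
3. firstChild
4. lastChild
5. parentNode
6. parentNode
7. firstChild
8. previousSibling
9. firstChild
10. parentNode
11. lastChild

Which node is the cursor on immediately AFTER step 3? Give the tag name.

After 1 (parentNode): article (no-op, stayed)
After 2 (firstChild): h1
After 3 (firstChild): a

Answer: a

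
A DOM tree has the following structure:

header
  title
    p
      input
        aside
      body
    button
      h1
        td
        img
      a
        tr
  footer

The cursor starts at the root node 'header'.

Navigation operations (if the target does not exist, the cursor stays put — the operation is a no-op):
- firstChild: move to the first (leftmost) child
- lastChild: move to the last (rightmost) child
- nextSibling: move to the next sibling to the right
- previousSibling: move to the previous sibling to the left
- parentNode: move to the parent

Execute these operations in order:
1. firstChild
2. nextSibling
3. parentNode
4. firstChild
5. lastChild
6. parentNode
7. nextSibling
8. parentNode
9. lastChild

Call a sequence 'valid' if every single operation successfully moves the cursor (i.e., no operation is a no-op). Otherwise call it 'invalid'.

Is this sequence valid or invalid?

Answer: valid

Derivation:
After 1 (firstChild): title
After 2 (nextSibling): footer
After 3 (parentNode): header
After 4 (firstChild): title
After 5 (lastChild): button
After 6 (parentNode): title
After 7 (nextSibling): footer
After 8 (parentNode): header
After 9 (lastChild): footer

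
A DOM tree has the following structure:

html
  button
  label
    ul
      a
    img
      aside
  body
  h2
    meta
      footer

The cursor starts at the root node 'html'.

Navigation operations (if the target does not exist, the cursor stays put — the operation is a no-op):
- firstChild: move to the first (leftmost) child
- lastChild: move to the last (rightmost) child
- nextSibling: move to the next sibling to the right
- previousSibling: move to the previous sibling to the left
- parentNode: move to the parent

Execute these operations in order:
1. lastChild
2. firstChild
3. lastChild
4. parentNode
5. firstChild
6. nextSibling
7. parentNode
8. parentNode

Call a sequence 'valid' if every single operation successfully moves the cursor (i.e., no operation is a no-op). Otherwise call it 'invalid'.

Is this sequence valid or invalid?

Answer: invalid

Derivation:
After 1 (lastChild): h2
After 2 (firstChild): meta
After 3 (lastChild): footer
After 4 (parentNode): meta
After 5 (firstChild): footer
After 6 (nextSibling): footer (no-op, stayed)
After 7 (parentNode): meta
After 8 (parentNode): h2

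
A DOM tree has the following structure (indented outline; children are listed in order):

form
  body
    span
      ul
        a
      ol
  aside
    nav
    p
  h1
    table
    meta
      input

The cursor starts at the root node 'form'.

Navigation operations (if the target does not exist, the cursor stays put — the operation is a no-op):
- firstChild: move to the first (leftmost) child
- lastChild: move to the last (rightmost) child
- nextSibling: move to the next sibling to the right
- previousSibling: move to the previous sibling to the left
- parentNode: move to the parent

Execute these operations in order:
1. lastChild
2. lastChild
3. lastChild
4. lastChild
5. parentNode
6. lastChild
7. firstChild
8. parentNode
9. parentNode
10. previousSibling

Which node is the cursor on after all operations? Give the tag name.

Answer: aside

Derivation:
After 1 (lastChild): h1
After 2 (lastChild): meta
After 3 (lastChild): input
After 4 (lastChild): input (no-op, stayed)
After 5 (parentNode): meta
After 6 (lastChild): input
After 7 (firstChild): input (no-op, stayed)
After 8 (parentNode): meta
After 9 (parentNode): h1
After 10 (previousSibling): aside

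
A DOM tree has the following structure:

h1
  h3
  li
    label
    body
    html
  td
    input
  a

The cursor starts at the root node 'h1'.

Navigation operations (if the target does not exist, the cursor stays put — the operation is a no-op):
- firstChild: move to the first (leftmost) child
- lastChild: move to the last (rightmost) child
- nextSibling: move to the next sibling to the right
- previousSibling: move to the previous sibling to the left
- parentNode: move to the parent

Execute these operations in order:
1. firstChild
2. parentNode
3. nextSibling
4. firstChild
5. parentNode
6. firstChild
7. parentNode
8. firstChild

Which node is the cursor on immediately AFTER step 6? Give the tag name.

After 1 (firstChild): h3
After 2 (parentNode): h1
After 3 (nextSibling): h1 (no-op, stayed)
After 4 (firstChild): h3
After 5 (parentNode): h1
After 6 (firstChild): h3

Answer: h3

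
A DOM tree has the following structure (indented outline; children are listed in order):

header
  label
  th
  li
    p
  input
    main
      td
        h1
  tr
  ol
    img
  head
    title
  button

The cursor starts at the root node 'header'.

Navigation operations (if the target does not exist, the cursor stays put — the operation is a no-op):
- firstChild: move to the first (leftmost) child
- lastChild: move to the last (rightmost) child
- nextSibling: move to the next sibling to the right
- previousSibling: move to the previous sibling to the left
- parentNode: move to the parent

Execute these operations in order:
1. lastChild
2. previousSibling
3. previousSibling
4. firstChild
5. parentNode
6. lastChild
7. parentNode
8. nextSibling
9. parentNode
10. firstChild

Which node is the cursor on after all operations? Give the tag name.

After 1 (lastChild): button
After 2 (previousSibling): head
After 3 (previousSibling): ol
After 4 (firstChild): img
After 5 (parentNode): ol
After 6 (lastChild): img
After 7 (parentNode): ol
After 8 (nextSibling): head
After 9 (parentNode): header
After 10 (firstChild): label

Answer: label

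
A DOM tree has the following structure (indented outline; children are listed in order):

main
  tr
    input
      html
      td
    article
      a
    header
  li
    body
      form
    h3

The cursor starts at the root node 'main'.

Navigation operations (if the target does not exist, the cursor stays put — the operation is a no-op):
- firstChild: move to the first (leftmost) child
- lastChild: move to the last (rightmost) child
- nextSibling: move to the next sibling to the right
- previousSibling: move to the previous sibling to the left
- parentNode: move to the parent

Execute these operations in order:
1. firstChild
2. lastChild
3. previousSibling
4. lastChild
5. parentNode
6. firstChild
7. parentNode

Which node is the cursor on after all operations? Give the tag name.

Answer: article

Derivation:
After 1 (firstChild): tr
After 2 (lastChild): header
After 3 (previousSibling): article
After 4 (lastChild): a
After 5 (parentNode): article
After 6 (firstChild): a
After 7 (parentNode): article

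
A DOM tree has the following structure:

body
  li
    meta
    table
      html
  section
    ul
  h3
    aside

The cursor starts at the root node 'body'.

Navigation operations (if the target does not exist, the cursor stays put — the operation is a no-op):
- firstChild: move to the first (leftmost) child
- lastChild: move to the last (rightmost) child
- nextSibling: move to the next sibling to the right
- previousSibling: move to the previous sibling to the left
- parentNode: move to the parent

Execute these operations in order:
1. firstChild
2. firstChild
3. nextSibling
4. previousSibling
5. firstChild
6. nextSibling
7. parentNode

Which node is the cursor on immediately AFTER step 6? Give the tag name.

After 1 (firstChild): li
After 2 (firstChild): meta
After 3 (nextSibling): table
After 4 (previousSibling): meta
After 5 (firstChild): meta (no-op, stayed)
After 6 (nextSibling): table

Answer: table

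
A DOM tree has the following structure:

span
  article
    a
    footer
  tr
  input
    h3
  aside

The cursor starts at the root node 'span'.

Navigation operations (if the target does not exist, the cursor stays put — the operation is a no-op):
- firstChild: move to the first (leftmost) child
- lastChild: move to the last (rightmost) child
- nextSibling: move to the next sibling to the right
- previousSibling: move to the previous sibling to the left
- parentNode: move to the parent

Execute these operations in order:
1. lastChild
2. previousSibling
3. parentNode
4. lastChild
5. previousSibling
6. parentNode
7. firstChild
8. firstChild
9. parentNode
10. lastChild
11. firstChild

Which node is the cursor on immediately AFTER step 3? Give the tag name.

After 1 (lastChild): aside
After 2 (previousSibling): input
After 3 (parentNode): span

Answer: span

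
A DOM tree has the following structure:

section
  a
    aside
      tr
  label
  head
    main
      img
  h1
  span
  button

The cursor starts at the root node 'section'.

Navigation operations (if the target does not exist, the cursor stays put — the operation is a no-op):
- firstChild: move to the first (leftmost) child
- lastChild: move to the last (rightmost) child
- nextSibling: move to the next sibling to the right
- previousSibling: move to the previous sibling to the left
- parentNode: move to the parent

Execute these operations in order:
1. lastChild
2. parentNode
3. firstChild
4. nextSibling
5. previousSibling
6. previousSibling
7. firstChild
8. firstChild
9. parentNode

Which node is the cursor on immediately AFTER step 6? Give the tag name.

Answer: a

Derivation:
After 1 (lastChild): button
After 2 (parentNode): section
After 3 (firstChild): a
After 4 (nextSibling): label
After 5 (previousSibling): a
After 6 (previousSibling): a (no-op, stayed)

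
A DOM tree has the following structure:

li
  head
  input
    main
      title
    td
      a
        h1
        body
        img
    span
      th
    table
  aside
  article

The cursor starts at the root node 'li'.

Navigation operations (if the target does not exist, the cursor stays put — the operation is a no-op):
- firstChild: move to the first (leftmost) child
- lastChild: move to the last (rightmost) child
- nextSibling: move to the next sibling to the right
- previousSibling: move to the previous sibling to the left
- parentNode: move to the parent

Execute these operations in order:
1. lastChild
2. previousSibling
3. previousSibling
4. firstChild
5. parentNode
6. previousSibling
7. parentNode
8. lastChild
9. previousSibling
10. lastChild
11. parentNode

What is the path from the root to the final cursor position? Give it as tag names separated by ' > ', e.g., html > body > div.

Answer: li

Derivation:
After 1 (lastChild): article
After 2 (previousSibling): aside
After 3 (previousSibling): input
After 4 (firstChild): main
After 5 (parentNode): input
After 6 (previousSibling): head
After 7 (parentNode): li
After 8 (lastChild): article
After 9 (previousSibling): aside
After 10 (lastChild): aside (no-op, stayed)
After 11 (parentNode): li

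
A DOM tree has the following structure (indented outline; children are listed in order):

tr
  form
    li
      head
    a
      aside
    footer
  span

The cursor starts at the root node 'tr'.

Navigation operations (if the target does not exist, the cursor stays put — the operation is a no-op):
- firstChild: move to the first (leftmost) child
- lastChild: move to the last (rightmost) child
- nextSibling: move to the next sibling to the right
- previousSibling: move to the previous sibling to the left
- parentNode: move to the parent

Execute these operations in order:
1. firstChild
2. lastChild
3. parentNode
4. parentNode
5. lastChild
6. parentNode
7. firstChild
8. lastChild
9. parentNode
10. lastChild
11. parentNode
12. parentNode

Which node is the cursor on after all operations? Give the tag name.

After 1 (firstChild): form
After 2 (lastChild): footer
After 3 (parentNode): form
After 4 (parentNode): tr
After 5 (lastChild): span
After 6 (parentNode): tr
After 7 (firstChild): form
After 8 (lastChild): footer
After 9 (parentNode): form
After 10 (lastChild): footer
After 11 (parentNode): form
After 12 (parentNode): tr

Answer: tr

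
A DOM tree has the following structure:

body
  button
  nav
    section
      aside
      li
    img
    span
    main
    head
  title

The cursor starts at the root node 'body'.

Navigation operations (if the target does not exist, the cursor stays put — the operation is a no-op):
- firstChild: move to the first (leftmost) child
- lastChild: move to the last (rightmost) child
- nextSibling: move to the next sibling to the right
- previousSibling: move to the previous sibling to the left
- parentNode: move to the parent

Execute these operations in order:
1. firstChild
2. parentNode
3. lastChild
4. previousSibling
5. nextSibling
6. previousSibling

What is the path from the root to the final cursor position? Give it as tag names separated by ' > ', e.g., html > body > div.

Answer: body > nav

Derivation:
After 1 (firstChild): button
After 2 (parentNode): body
After 3 (lastChild): title
After 4 (previousSibling): nav
After 5 (nextSibling): title
After 6 (previousSibling): nav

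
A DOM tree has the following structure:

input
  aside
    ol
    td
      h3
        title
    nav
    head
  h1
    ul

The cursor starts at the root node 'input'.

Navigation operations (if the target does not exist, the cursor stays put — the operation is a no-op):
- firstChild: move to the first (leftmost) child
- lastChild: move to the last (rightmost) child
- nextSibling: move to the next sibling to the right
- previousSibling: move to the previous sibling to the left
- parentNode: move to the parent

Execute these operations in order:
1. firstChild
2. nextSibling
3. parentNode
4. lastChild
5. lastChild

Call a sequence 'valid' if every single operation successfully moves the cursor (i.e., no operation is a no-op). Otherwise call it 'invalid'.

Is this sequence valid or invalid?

Answer: valid

Derivation:
After 1 (firstChild): aside
After 2 (nextSibling): h1
After 3 (parentNode): input
After 4 (lastChild): h1
After 5 (lastChild): ul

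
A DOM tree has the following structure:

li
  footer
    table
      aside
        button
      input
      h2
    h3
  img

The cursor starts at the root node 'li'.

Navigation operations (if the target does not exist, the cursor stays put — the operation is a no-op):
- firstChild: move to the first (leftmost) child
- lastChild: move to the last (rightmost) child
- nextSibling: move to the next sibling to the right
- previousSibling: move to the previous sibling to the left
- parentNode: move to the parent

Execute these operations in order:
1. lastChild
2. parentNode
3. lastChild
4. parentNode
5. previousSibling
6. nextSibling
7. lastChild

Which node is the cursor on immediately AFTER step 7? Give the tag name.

After 1 (lastChild): img
After 2 (parentNode): li
After 3 (lastChild): img
After 4 (parentNode): li
After 5 (previousSibling): li (no-op, stayed)
After 6 (nextSibling): li (no-op, stayed)
After 7 (lastChild): img

Answer: img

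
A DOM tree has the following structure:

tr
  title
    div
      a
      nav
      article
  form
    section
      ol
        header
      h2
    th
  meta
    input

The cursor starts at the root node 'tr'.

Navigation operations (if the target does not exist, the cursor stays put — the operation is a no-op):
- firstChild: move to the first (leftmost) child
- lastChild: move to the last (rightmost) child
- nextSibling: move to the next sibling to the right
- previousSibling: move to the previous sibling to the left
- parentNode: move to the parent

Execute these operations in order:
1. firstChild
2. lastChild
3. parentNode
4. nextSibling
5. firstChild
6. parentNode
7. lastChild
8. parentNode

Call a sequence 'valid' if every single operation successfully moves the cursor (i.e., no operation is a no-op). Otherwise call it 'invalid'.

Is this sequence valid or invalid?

After 1 (firstChild): title
After 2 (lastChild): div
After 3 (parentNode): title
After 4 (nextSibling): form
After 5 (firstChild): section
After 6 (parentNode): form
After 7 (lastChild): th
After 8 (parentNode): form

Answer: valid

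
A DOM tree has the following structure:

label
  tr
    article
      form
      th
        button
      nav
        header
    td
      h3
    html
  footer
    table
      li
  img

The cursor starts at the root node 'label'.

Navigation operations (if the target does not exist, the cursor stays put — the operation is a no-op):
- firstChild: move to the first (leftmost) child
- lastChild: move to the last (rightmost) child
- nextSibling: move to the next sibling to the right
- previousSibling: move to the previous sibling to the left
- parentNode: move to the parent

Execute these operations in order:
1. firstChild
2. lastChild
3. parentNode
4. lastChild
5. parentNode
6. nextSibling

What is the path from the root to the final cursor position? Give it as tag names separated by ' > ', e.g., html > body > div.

Answer: label > footer

Derivation:
After 1 (firstChild): tr
After 2 (lastChild): html
After 3 (parentNode): tr
After 4 (lastChild): html
After 5 (parentNode): tr
After 6 (nextSibling): footer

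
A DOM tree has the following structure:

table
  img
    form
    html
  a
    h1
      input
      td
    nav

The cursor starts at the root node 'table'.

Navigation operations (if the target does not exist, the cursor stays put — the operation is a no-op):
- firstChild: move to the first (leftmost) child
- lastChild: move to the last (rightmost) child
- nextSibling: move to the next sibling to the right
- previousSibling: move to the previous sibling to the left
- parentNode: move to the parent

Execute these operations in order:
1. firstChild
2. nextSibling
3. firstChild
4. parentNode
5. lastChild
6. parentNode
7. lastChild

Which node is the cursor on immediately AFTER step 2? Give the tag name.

After 1 (firstChild): img
After 2 (nextSibling): a

Answer: a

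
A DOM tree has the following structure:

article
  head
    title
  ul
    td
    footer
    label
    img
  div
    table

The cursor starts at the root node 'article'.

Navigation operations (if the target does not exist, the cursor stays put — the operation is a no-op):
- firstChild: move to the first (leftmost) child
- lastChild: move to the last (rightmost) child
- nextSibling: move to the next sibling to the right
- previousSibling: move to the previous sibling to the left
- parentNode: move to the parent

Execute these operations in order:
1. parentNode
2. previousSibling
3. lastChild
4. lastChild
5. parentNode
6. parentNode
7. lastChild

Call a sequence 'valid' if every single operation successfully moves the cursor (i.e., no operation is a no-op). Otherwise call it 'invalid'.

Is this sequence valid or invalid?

Answer: invalid

Derivation:
After 1 (parentNode): article (no-op, stayed)
After 2 (previousSibling): article (no-op, stayed)
After 3 (lastChild): div
After 4 (lastChild): table
After 5 (parentNode): div
After 6 (parentNode): article
After 7 (lastChild): div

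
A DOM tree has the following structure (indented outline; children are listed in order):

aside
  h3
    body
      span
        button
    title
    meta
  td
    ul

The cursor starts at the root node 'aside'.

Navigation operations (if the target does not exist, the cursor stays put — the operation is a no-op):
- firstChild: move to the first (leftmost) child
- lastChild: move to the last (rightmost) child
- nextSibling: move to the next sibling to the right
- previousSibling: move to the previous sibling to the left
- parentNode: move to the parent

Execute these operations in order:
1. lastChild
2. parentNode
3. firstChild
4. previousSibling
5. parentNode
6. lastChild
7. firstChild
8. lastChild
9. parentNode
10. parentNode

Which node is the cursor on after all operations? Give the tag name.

Answer: aside

Derivation:
After 1 (lastChild): td
After 2 (parentNode): aside
After 3 (firstChild): h3
After 4 (previousSibling): h3 (no-op, stayed)
After 5 (parentNode): aside
After 6 (lastChild): td
After 7 (firstChild): ul
After 8 (lastChild): ul (no-op, stayed)
After 9 (parentNode): td
After 10 (parentNode): aside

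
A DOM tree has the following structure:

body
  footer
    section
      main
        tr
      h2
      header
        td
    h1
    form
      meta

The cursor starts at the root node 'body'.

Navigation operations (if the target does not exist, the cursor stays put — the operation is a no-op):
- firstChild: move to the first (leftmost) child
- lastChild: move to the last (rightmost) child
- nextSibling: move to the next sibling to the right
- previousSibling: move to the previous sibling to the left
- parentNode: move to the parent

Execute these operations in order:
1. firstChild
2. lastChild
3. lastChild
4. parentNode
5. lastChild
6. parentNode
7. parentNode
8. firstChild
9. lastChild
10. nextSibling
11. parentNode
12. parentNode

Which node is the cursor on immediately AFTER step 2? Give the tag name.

After 1 (firstChild): footer
After 2 (lastChild): form

Answer: form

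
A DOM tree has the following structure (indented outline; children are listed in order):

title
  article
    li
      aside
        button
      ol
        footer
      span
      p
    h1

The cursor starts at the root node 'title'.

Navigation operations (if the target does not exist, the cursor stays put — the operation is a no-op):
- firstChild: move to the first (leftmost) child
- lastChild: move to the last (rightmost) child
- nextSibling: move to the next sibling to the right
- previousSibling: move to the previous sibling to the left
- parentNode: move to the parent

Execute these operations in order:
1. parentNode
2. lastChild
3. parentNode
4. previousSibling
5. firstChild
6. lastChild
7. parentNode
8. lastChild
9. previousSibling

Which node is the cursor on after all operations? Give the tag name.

After 1 (parentNode): title (no-op, stayed)
After 2 (lastChild): article
After 3 (parentNode): title
After 4 (previousSibling): title (no-op, stayed)
After 5 (firstChild): article
After 6 (lastChild): h1
After 7 (parentNode): article
After 8 (lastChild): h1
After 9 (previousSibling): li

Answer: li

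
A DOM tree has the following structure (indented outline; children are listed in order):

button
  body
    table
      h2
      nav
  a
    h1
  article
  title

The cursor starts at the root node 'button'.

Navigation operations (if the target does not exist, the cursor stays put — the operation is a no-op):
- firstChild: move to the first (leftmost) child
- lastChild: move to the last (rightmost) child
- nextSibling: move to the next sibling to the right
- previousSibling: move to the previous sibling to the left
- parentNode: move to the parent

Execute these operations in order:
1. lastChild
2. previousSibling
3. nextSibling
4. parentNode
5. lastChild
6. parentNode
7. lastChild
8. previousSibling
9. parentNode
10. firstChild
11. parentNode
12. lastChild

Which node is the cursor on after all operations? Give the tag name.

Answer: title

Derivation:
After 1 (lastChild): title
After 2 (previousSibling): article
After 3 (nextSibling): title
After 4 (parentNode): button
After 5 (lastChild): title
After 6 (parentNode): button
After 7 (lastChild): title
After 8 (previousSibling): article
After 9 (parentNode): button
After 10 (firstChild): body
After 11 (parentNode): button
After 12 (lastChild): title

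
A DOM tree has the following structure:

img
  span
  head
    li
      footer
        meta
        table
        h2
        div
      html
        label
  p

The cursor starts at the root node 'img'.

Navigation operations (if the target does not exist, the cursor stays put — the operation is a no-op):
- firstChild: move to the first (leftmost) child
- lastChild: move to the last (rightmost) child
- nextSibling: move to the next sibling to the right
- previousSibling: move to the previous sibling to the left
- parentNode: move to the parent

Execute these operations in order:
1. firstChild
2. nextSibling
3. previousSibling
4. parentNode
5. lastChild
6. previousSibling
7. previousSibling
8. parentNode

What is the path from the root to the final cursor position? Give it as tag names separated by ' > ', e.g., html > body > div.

Answer: img

Derivation:
After 1 (firstChild): span
After 2 (nextSibling): head
After 3 (previousSibling): span
After 4 (parentNode): img
After 5 (lastChild): p
After 6 (previousSibling): head
After 7 (previousSibling): span
After 8 (parentNode): img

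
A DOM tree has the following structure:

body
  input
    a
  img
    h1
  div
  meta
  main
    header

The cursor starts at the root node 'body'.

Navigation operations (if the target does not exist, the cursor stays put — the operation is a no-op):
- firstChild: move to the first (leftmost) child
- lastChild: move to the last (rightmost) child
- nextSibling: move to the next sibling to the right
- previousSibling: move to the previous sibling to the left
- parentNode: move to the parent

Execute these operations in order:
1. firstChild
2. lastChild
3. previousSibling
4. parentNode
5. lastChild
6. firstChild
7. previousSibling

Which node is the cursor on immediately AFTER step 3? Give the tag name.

Answer: a

Derivation:
After 1 (firstChild): input
After 2 (lastChild): a
After 3 (previousSibling): a (no-op, stayed)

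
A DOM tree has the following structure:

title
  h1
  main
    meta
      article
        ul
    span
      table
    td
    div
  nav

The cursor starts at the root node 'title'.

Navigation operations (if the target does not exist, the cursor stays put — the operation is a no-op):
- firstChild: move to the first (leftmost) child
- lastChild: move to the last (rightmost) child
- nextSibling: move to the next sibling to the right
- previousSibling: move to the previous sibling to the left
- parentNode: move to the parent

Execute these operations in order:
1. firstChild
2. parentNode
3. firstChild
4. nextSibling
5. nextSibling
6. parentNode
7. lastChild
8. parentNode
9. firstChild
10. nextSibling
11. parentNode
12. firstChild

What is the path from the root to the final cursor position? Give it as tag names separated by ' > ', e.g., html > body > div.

After 1 (firstChild): h1
After 2 (parentNode): title
After 3 (firstChild): h1
After 4 (nextSibling): main
After 5 (nextSibling): nav
After 6 (parentNode): title
After 7 (lastChild): nav
After 8 (parentNode): title
After 9 (firstChild): h1
After 10 (nextSibling): main
After 11 (parentNode): title
After 12 (firstChild): h1

Answer: title > h1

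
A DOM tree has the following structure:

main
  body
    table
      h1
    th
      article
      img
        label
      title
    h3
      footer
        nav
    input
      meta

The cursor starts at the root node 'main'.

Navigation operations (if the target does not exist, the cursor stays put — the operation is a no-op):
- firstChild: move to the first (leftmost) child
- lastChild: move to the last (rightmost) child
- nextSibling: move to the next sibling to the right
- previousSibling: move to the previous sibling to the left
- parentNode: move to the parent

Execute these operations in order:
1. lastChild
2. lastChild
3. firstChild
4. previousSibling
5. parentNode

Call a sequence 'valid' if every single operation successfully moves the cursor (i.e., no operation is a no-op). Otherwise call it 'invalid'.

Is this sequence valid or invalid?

After 1 (lastChild): body
After 2 (lastChild): input
After 3 (firstChild): meta
After 4 (previousSibling): meta (no-op, stayed)
After 5 (parentNode): input

Answer: invalid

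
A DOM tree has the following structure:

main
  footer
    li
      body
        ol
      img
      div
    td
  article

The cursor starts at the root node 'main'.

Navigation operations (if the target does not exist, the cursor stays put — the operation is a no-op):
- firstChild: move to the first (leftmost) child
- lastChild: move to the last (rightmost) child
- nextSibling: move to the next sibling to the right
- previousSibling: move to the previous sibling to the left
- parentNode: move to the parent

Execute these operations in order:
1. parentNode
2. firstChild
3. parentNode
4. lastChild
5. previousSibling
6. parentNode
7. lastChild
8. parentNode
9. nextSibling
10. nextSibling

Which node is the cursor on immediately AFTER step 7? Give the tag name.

After 1 (parentNode): main (no-op, stayed)
After 2 (firstChild): footer
After 3 (parentNode): main
After 4 (lastChild): article
After 5 (previousSibling): footer
After 6 (parentNode): main
After 7 (lastChild): article

Answer: article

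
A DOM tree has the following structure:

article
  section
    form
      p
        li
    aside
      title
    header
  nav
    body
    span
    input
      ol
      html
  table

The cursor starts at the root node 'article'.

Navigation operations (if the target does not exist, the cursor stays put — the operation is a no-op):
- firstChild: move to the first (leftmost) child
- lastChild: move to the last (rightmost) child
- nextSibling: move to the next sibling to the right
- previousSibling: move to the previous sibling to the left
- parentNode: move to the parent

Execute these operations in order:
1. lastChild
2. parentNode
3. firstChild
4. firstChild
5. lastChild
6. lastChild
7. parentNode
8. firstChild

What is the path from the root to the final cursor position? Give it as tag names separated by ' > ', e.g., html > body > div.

After 1 (lastChild): table
After 2 (parentNode): article
After 3 (firstChild): section
After 4 (firstChild): form
After 5 (lastChild): p
After 6 (lastChild): li
After 7 (parentNode): p
After 8 (firstChild): li

Answer: article > section > form > p > li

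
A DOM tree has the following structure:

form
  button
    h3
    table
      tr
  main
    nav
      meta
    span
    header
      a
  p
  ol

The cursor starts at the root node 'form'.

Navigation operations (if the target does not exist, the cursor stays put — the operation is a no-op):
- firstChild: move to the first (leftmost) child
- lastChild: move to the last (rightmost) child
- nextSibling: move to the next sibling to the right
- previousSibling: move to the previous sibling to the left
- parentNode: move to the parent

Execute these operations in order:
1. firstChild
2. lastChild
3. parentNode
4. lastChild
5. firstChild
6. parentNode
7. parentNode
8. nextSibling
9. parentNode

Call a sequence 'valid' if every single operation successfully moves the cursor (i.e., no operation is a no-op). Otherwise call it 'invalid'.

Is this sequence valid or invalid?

Answer: valid

Derivation:
After 1 (firstChild): button
After 2 (lastChild): table
After 3 (parentNode): button
After 4 (lastChild): table
After 5 (firstChild): tr
After 6 (parentNode): table
After 7 (parentNode): button
After 8 (nextSibling): main
After 9 (parentNode): form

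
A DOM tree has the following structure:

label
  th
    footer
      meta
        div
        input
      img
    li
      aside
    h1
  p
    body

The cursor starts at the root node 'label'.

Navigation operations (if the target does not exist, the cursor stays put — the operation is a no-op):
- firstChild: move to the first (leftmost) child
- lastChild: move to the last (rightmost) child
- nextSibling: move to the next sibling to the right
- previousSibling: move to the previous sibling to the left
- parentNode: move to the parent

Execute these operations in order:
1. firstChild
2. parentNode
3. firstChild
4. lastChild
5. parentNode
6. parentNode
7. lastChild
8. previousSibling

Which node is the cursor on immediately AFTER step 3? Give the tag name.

After 1 (firstChild): th
After 2 (parentNode): label
After 3 (firstChild): th

Answer: th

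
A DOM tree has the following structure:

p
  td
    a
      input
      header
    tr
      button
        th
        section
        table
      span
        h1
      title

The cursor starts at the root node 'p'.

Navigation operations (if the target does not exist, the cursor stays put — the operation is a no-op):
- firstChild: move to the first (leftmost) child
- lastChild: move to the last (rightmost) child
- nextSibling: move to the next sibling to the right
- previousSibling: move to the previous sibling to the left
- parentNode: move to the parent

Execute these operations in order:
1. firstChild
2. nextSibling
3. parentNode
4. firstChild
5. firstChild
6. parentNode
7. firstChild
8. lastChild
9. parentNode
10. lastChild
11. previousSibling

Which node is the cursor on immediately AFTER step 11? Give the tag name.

After 1 (firstChild): td
After 2 (nextSibling): td (no-op, stayed)
After 3 (parentNode): p
After 4 (firstChild): td
After 5 (firstChild): a
After 6 (parentNode): td
After 7 (firstChild): a
After 8 (lastChild): header
After 9 (parentNode): a
After 10 (lastChild): header
After 11 (previousSibling): input

Answer: input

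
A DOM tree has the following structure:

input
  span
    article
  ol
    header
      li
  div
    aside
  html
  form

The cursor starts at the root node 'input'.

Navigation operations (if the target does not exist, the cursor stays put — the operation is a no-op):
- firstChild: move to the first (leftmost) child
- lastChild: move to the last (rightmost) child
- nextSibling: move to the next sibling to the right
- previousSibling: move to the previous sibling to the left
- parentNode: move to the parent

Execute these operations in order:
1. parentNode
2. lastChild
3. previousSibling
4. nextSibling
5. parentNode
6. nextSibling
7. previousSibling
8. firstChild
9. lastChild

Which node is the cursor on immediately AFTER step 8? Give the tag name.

Answer: span

Derivation:
After 1 (parentNode): input (no-op, stayed)
After 2 (lastChild): form
After 3 (previousSibling): html
After 4 (nextSibling): form
After 5 (parentNode): input
After 6 (nextSibling): input (no-op, stayed)
After 7 (previousSibling): input (no-op, stayed)
After 8 (firstChild): span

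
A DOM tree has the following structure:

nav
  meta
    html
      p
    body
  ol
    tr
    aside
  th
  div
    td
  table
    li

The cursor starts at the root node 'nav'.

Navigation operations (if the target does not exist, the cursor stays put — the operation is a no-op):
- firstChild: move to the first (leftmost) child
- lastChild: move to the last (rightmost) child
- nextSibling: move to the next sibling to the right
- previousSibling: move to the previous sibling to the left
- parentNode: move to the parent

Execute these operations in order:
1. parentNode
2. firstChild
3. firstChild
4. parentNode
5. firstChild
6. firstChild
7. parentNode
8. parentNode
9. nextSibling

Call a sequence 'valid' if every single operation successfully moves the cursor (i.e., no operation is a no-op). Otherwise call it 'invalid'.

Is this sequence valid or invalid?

Answer: invalid

Derivation:
After 1 (parentNode): nav (no-op, stayed)
After 2 (firstChild): meta
After 3 (firstChild): html
After 4 (parentNode): meta
After 5 (firstChild): html
After 6 (firstChild): p
After 7 (parentNode): html
After 8 (parentNode): meta
After 9 (nextSibling): ol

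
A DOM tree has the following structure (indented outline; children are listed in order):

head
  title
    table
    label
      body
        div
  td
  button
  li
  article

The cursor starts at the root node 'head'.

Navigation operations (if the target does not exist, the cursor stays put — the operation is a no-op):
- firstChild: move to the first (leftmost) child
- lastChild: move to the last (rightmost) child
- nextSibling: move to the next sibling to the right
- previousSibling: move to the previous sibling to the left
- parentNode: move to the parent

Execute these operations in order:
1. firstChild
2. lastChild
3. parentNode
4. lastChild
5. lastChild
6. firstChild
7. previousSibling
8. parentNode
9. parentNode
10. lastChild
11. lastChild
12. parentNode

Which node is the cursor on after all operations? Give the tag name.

Answer: body

Derivation:
After 1 (firstChild): title
After 2 (lastChild): label
After 3 (parentNode): title
After 4 (lastChild): label
After 5 (lastChild): body
After 6 (firstChild): div
After 7 (previousSibling): div (no-op, stayed)
After 8 (parentNode): body
After 9 (parentNode): label
After 10 (lastChild): body
After 11 (lastChild): div
After 12 (parentNode): body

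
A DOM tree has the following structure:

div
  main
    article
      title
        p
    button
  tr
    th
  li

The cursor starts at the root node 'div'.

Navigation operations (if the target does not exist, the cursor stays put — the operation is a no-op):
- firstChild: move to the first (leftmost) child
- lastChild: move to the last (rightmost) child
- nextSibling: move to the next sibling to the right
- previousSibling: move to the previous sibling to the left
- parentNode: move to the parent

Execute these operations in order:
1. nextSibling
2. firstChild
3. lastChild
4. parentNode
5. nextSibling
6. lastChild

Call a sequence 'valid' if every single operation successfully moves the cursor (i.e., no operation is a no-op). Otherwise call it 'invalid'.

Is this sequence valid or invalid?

After 1 (nextSibling): div (no-op, stayed)
After 2 (firstChild): main
After 3 (lastChild): button
After 4 (parentNode): main
After 5 (nextSibling): tr
After 6 (lastChild): th

Answer: invalid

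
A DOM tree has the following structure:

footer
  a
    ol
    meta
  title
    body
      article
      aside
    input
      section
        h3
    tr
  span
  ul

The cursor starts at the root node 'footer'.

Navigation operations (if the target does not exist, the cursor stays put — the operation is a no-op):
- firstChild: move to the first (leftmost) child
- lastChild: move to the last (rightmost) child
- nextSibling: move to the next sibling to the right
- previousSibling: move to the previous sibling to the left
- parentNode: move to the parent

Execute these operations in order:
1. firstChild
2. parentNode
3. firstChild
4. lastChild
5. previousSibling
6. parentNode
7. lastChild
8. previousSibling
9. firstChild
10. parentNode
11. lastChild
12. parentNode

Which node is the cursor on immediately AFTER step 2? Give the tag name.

Answer: footer

Derivation:
After 1 (firstChild): a
After 2 (parentNode): footer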